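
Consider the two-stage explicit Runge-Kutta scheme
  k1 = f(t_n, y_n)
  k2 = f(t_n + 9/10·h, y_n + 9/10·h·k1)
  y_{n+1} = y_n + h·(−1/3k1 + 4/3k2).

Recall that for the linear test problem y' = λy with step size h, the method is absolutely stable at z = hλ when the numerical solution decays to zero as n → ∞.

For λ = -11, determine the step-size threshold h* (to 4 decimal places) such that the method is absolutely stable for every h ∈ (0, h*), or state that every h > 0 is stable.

Set f=λy, z=hλ:
  k1=λy_n ⇒ h·k1=z·y_n;  k2=λ(1+9/10z)y_n ⇒ h·k2=z(1+9/10z)y_n
  y_{n+1}/y_n = 1 − 1/3z + 4/3z(1+9/10z) = 1 + z + 6/5z²
  Hence R(z) = 1 + z + 6/5z².

Find x<0 with |R(x)|<1.
x=-0.64: |R|=0.8515
R=1: x+6/5x²=0 ⇒ x=−5/6=-0.8333; min R=1−1/(4·6/5)=0.7917>−1
Confirm numerically:
  x=-0.791: |R|=0.95982 <1
  x=-0.771: |R|=0.94233 <1
  x=-0.516: |R|=0.80351 <1
  x=-1.262: |R|=1.64917 >1
  x=-0.932: |R|=1.11035 >1
  x=-0.912: |R|=1.08609 >1
Stable set (-0.8333, 0).

(-0.8333,0); λ=-11 ⇒ h* = (5/6)/11 = 0.0758.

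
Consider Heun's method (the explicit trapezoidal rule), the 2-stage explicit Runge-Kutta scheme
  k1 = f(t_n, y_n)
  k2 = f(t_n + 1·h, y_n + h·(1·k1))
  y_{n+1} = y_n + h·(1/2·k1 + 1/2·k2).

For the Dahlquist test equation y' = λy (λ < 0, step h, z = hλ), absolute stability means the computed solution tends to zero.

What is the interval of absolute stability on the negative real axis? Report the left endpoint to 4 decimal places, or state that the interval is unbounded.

Set f=λy, z=hλ:
  order 2, 2-stage ⇒ R(z)=1+z+z^2/2
  (e.g. R(-1.73)=0.76645, |R|=0.76645)

Solve |R(x)|<1 on ℝ⁻.
x=-1.73: |R|=0.7664
|R(-1.76)|=0.7888 |R(-1.35)|=0.5613 |R(-1.13)|=0.5085
Bisect:
  x_lo=-2.8277 |R|=2.1703  x_hi=-0.0891 |R|=0.9149
  mid=-1.45842 |R|=0.60507 →hi
  mid=-2.14307 |R|=1.15330 →lo
  mid=-1.80074 |R|=0.82059 →hi
  mid=-1.97191 |R|=0.97230 →hi
  mid=-2.05749 |R|=1.05914 →lo
  mid=-2.01470 |R|=1.01480 →lo
  mid=-1.99330 |R|=0.99332 →hi
  mid=-2.00400 |R|=1.00401 →lo
  mid=-1.99865 |R|=0.99865 →hi
  ...
  [-2.00015,-1.99999] ⇒ x*=-2.0000
Interval (-2.0000, 0).

z∈(-2.0000,0).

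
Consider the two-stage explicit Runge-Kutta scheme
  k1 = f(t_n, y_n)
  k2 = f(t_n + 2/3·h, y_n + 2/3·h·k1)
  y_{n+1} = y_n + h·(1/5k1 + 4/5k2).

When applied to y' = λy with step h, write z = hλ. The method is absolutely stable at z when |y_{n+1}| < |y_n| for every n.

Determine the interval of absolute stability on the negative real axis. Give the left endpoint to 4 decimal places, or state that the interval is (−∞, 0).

z∈(-1.8750,0).

Test eqn y'=λy, z=hλ:
  k1=λy_n ⇒ h·k1=z·y_n;  k2=λ(1+2/3z)y_n ⇒ h·k2=z(1+2/3z)y_n
  y_{n+1}/y_n = 1 + 1/5z + 4/5z(1+2/3z) = 1 + z + 8/15z²
  so R(z) = 1 + z + 8/15z².

Find x<0 with |R(x)|<1.
x=-1.64: |R|=0.7945
R=1: x+8/15x²=0 ⇒ x=−15/8=-1.8750; min R=1−1/(4·8/15)=0.5312>−1
Confirm numerically:
  x=-1.751: |R|=0.88420 <1
  x=-1.282: |R|=0.59455 <1
  x=-0.950: |R|=0.53133 <1
  x=-2.378: |R|=1.63794 >1
  x=-1.915: |R|=1.04085 >1
Stable set (-1.8750, 0).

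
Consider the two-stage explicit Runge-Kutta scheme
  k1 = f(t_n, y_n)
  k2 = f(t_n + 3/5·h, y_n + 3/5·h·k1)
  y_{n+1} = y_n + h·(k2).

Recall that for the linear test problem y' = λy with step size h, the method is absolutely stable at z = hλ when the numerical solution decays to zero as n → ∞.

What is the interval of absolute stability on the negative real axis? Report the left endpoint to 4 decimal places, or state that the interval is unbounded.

(-1.6667, 0).

Set f=λy, z=hλ:
  k1=λy_n ⇒ h·k1=z·y_n;  k2=λ(1+3/5z)y_n ⇒ h·k2=z(1+3/5z)y_n
  y_{n+1}/y_n = 1 + z(1+3/5z) = 1 + z + 3/5z²
  ⇒ R(z) = 1 + z + 3/5z².

Boundary: |R(x)|=1, x<0.
x=-0.57: |R|=0.6249
R=1: x+3/5x²=0 ⇒ x=−5/3=-1.6667; min R=1−1/(4·3/5)=0.5833>−1
Confirm numerically:
  x=-1.626: |R|=0.96033 <1
  x=-1.291: |R|=0.70901 <1
  x=-0.888: |R|=0.58513 <1
  x=-2.050: |R|=1.47150 >1
  x=-1.957: |R|=1.34091 >1
  x=-1.890: |R|=1.25326 >1
Interval (-1.6667, 0).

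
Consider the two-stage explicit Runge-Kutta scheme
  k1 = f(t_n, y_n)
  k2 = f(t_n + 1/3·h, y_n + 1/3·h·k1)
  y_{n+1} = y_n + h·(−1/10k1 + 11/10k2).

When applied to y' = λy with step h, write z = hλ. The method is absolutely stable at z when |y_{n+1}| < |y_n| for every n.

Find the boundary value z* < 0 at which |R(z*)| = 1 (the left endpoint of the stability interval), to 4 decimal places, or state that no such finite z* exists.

left endpoint -2.7273.

Test eqn y'=λy, z=hλ:
  k1=λy_n ⇒ h·k1=z·y_n;  k2=λ(1+1/3z)y_n ⇒ h·k2=z(1+1/3z)y_n
  y_{n+1}/y_n = 1 − 1/10z + 11/10z(1+1/3z) = 1 + z + 11/30z²
  so R(z) = 1 + z + 11/30z².

Find x<0 with |R(x)|<1.
x=-1.32: |R|=0.3189
R=1: x+11/30x²=0 ⇒ x=−30/11=-2.7273; min R=1−1/(4·11/30)=0.3182>−1
Confirm numerically:
  x=-2.578: |R|=0.85890 <1
  x=-2.345: |R|=0.67131 <1
  x=-1.783: |R|=0.38267 <1
  x=-1.752: |R|=0.37348 <1
  x=-3.326: |R|=1.73017 >1
  x=-2.812: |R|=1.08736 >1
  x=-2.778: |R|=1.05167 >1
Interval (-2.7273, 0).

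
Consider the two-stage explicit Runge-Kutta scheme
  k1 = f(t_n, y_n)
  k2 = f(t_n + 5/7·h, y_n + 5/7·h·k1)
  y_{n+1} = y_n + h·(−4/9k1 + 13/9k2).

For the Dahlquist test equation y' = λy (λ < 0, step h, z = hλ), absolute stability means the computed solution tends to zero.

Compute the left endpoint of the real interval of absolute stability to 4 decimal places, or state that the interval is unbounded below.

z* = -0.9692.

With y'=λy (z=hλ):
  k1=λy_n ⇒ h·k1=z·y_n;  k2=λ(1+5/7z)y_n ⇒ h·k2=z(1+5/7z)y_n
  y_{n+1}/y_n = 1 − 4/9z + 13/9z(1+5/7z) = 1 + z + 65/63z²
  Hence R(z) = 1 + z + 65/63z².

Need |R(x)|<1, x<0.
x=-1.56: |R|=1.9509
R=1: x+65/63x²=0 ⇒ x=−63/65=-0.9692; min R=1−1/(4·65/63)=0.7577>−1
Confirm numerically:
  x=-0.848: |R|=0.89393 <1
  x=-0.622: |R|=0.77717 <1
  x=-0.531: |R|=0.75991 <1
  x=-1.330: |R|=1.49506 >1
  x=-1.107: |R|=1.15735 >1
Stable set (-0.9692, 0).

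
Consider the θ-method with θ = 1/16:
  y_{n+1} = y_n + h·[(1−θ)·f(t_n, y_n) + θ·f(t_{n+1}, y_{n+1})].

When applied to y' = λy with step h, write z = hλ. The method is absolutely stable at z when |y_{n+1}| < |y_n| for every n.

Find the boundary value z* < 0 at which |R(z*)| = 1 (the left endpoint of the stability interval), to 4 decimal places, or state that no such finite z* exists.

Set f=λy, z=hλ:
  y_{n+1} = y_n + z·[15/16·y_n + 1/16·y_{n+1}] ⇒ (1 − 1/16z)y_{n+1} = (1 + 15/16z)y_n
  R(z) = (1 + 15/16z)/(1 − 1/16z).

Solve |R(x)|<1 on ℝ⁻.
x=-0.73: |R|=0.3019
R=−1: 1+15/16x = −1+1/16x ⇒ -7/8x=2 ⇒ x=2/(-7/8)=-2.2857
Confirm numerically:
  x=-1.755: |R|=0.58153 <1
  x=-1.700: |R|=0.53672 <1
  x=-1.529: |R|=0.39563 <1
  x=-1.160: |R|=0.08159 <1
  x=-2.759: |R|=1.35322 >1
  x=-2.318: |R|=1.02468 >1
So |R|<1 on (-2.2857, 0).

left endpoint -2.2857.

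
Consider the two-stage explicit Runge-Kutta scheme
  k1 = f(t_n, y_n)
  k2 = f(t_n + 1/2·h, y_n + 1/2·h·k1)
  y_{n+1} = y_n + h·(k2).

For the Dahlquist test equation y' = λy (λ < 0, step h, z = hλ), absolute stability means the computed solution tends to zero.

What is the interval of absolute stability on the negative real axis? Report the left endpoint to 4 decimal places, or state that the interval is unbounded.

(-2.0000, 0).

On y'=λy, z=hλ:
  k1=λy_n ⇒ h·k1=z·y_n;  k2=λ(1+1/2z)y_n ⇒ h·k2=z(1+1/2z)y_n
  y_{n+1}/y_n = 1 + z(1+1/2z) = 1 + z + 1/2z²
  so R(z) = 1 + z + 1/2z².

Solve |R(x)|<1 on ℝ⁻.
x=-1.62: |R|=0.6922
R=1: x+1/2x²=0 ⇒ x=−2=-2.0000; min R=1−1/(4·1/2)=0.5000>−1
Confirm numerically:
  x=-1.858: |R|=0.86808 <1
  x=-1.137: |R|=0.50938 <1
  x=-0.860: |R|=0.50980 <1
  x=-2.321: |R|=1.37252 >1
  x=-2.067: |R|=1.06924 >1
Stable set (-2.0000, 0).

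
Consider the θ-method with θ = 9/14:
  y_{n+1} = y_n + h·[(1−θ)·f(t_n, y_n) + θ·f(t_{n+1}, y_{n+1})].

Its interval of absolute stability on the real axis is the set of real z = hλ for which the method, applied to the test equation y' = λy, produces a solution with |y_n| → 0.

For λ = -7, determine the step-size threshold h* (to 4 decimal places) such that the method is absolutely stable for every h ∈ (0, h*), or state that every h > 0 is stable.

On y'=λy, z=hλ:
  y_{n+1} = y_n + z·[5/14·y_n + 9/14·y_{n+1}] ⇒ (1 − 9/14z)y_{n+1} = (1 + 5/14z)y_n
  so R(z) = (1 + 5/14z)/(1 − 9/14z).

Find x<0 with |R(x)|<1.
x=-1.41: |R|=0.2604
x=-2: |R|=0.1250
x=-10: |R|=0.3462
x=-100: |R|=0.5317
θ=9/14≥1/2 ⇒ |1+5/14x|<|1−9/14x| ∀x<0 ⇒ stable on all of ℝ⁻.

(−∞, 0) — no finite endpoint. Any h>0 works for λ=-7.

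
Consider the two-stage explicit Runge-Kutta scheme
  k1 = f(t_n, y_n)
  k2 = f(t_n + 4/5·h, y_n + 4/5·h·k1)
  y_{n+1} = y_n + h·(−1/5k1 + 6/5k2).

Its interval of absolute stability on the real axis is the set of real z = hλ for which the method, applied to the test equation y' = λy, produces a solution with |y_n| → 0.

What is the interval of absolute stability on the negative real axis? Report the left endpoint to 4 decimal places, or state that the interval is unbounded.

z∈(-1.0417,0).

Set f=λy, z=hλ:
  k1=λy_n ⇒ h·k1=z·y_n;  k2=λ(1+4/5z)y_n ⇒ h·k2=z(1+4/5z)y_n
  y_{n+1}/y_n = 1 − 1/5z + 6/5z(1+4/5z) = 1 + z + 24/25z²
  so R(z) = 1 + z + 24/25z².

Solve |R(x)|<1 on ℝ⁻.
x=-1.46: |R|=1.5863
R=1: x+24/25x²=0 ⇒ x=−25/24=-1.0417; min R=1−1/(4·24/25)=0.7396>−1
Confirm numerically:
  x=-0.876: |R|=0.86068 <1
  x=-0.782: |R|=0.80506 <1
  x=-0.714: |R|=0.77540 <1
  x=-0.442: |R|=0.74555 <1
  x=-1.316: |R|=1.34658 >1
  x=-1.108: |R|=1.07056 >1
Stable set (-1.0417, 0).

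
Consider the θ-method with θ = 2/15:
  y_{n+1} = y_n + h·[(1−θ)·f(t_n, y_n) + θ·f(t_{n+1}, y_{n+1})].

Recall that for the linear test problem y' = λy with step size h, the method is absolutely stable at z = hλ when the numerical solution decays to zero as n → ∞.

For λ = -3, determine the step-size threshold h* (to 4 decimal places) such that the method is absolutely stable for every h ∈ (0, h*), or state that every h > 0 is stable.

Set f=λy, z=hλ:
  y_{n+1} = y_n + z·[13/15·y_n + 2/15·y_{n+1}] ⇒ (1 − 2/15z)y_{n+1} = (1 + 13/15z)y_n
  Hence R(z) = (1 + 13/15z)/(1 − 2/15z).

Need |R(x)|<1, x<0.
x=-1.1: |R|=0.0407
R=−1: 1+13/15x = −1+2/15x ⇒ -11/15x=2 ⇒ x=2/(-11/15)=-2.7273
Confirm numerically:
  x=-2.300: |R|=0.76020 <1
  x=-2.120: |R|=0.65281 <1
  x=-1.343: |R|=0.13904 <1
  x=-1.261: |R|=0.07950 <1
  x=-2.990: |R|=1.13775 >1
  x=-2.820: |R|=1.04942 >1
Stable set (-2.7273, 0).

(-2.7273,0); λ=-3 ⇒ h* = (30/11)/3 = 0.9091.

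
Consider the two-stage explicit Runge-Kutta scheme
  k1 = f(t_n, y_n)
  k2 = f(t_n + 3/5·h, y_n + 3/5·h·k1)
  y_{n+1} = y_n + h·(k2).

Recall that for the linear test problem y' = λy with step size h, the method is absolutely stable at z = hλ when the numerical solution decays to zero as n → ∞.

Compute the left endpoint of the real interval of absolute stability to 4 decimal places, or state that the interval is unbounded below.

left endpoint -1.6667.

Set f=λy, z=hλ:
  k1=λy_n ⇒ h·k1=z·y_n;  k2=λ(1+3/5z)y_n ⇒ h·k2=z(1+3/5z)y_n
  y_{n+1}/y_n = 1 + z(1+3/5z) = 1 + z + 3/5z²
  ⇒ R(z) = 1 + z + 3/5z².

Boundary: |R(x)|=1, x<0.
x=-0.63: |R|=0.6081
R=1: x+3/5x²=0 ⇒ x=−5/3=-1.6667; min R=1−1/(4·3/5)=0.5833>−1
Confirm numerically:
  x=-1.607: |R|=0.94247 <1
  x=-1.201: |R|=0.66444 <1
  x=-0.890: |R|=0.58526 <1
  x=-0.843: |R|=0.58339 <1
  x=-2.243: |R|=1.77563 >1
  x=-2.112: |R|=1.56433 >1
  x=-2.033: |R|=1.44685 >1
So |R|<1 on (-1.6667, 0).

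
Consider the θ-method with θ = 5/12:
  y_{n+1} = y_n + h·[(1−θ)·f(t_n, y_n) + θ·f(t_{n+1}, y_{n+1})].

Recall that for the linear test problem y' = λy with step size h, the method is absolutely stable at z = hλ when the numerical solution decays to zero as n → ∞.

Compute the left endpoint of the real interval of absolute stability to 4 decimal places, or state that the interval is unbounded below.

On y'=λy, z=hλ:
  y_{n+1} = y_n + z·[7/12·y_n + 5/12·y_{n+1}] ⇒ (1 − 5/12z)y_{n+1} = (1 + 7/12z)y_n
  ⇒ R(z) = (1 + 7/12z)/(1 − 5/12z).

Boundary: |R(x)|=1, x<0.
x=-1.49: |R|=0.0807
R=−1: 1+7/12x = −1+5/12x ⇒ -1/6x=2 ⇒ x=2/(-1/6)=-12.0000
Confirm numerically:
  x=-10.389: |R|=0.94961 <1
  x=-10.221: |R|=0.94362 <1
  x=-7.891: |R|=0.84029 <1
  x=-5.486: |R|=0.66959 <1
  x=-12.576: |R|=1.01538 >1
  x=-12.245: |R|=1.00669 >1
Stable set (-12.0000, 0).

z* = -12.0000.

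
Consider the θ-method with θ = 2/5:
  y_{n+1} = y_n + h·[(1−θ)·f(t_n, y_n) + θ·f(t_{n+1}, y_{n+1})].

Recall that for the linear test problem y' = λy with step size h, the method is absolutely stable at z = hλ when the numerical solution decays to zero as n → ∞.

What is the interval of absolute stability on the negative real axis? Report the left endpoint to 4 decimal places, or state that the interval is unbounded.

z∈(-10.0000,0).

Test eqn y'=λy, z=hλ:
  y_{n+1} = y_n + z·[3/5·y_n + 2/5·y_{n+1}] ⇒ (1 − 2/5z)y_{n+1} = (1 + 3/5z)y_n
  so R(z) = (1 + 3/5z)/(1 − 2/5z).

Find x<0 with |R(x)|<1.
x=-1.03: |R|=0.2705
R=−1: 1+3/5x = −1+2/5x ⇒ -1/5x=2 ⇒ x=2/(-1/5)=-10.0000
Confirm numerically:
  x=-9.613: |R|=0.98403 <1
  x=-7.973: |R|=0.90323 <1
  x=-5.557: |R|=0.72428 <1
  x=-10.520: |R|=1.01997 >1
  x=-10.494: |R|=1.01901 >1
  x=-10.379: |R|=1.01471 >1
Stable set (-10.0000, 0).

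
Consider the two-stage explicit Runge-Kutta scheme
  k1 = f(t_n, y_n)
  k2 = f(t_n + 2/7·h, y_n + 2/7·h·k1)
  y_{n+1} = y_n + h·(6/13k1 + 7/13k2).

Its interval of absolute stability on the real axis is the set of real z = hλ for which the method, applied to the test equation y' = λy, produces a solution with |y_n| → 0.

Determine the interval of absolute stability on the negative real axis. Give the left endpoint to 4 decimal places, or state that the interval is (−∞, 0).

z∈(-6.5000,0).

On y'=λy, z=hλ:
  k1=λy_n ⇒ h·k1=z·y_n;  k2=λ(1+2/7z)y_n ⇒ h·k2=z(1+2/7z)y_n
  y_{n+1}/y_n = 1 + 6/13z + 7/13z(1+2/7z) = 1 + z + 2/13z²
  R(z) = 1 + z + 2/13z².

Boundary: |R(x)|=1, x<0.
x=-1.8: |R|=0.3015
R=1: x+2/13x²=0 ⇒ x=−13/2=-6.5000; min R=1−1/(4·2/13)=-0.6250>−1
Confirm numerically:
  x=-5.550: |R|=0.18885 <1
  x=-5.351: |R|=0.05411 <1
  x=-4.599: |R|=0.34503 <1
  x=-2.667: |R|=0.57271 <1
  x=-6.934: |R|=1.46298 >1
  x=-6.880: |R|=1.40222 >1
So |R|<1 on (-6.5000, 0).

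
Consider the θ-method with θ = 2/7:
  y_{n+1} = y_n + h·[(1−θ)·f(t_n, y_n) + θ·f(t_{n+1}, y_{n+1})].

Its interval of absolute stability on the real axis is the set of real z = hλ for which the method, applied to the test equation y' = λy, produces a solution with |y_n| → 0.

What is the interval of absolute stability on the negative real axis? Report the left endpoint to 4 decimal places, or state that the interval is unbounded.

Set f=λy, z=hλ:
  y_{n+1} = y_n + z·[5/7·y_n + 2/7·y_{n+1}] ⇒ (1 − 2/7z)y_{n+1} = (1 + 5/7z)y_n
  ⇒ R(z) = (1 + 5/7z)/(1 − 2/7z).

Boundary: |R(x)|=1, x<0.
x=-1.02: |R|=0.2102
R=−1: 1+5/7x = −1+2/7x ⇒ -3/7x=2 ⇒ x=2/(-3/7)=-4.6667
Confirm numerically:
  x=-4.536: |R|=0.97561 <1
  x=-3.987: |R|=0.86383 <1
  x=-3.226: |R|=0.67871 <1
  x=-5.172: |R|=1.08741 >1
  x=-5.066: |R|=1.06993 >1
Interval (-4.6667, 0).

z∈(-4.6667,0).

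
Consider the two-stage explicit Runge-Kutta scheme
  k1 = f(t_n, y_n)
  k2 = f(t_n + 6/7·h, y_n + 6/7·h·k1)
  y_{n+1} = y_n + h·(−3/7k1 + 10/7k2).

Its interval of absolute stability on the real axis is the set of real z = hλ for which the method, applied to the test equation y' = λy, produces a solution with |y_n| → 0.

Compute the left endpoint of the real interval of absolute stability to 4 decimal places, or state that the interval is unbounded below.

On y'=λy, z=hλ:
  k1=λy_n ⇒ h·k1=z·y_n;  k2=λ(1+6/7z)y_n ⇒ h·k2=z(1+6/7z)y_n
  y_{n+1}/y_n = 1 − 3/7z + 10/7z(1+6/7z) = 1 + z + 60/49z²
  ⇒ R(z) = 1 + z + 60/49z².

Boundary: |R(x)|=1, x<0.
x=-1.02: |R|=1.2540
R=1: x+60/49x²=0 ⇒ x=−49/60=-0.8167; min R=1−1/(4·60/49)=0.7958>−1
Confirm numerically:
  x=-0.671: |R|=0.88032 <1
  x=-0.600: |R|=0.84082 <1
  x=-0.555: |R|=0.82217 <1
  x=-0.434: |R|=0.79664 <1
  x=-1.239: |R|=1.64074 >1
  x=-1.164: |R|=1.49506 >1
  x=-1.047: |R|=1.29530 >1
Interval (-0.8167, 0).

z* = -0.8167.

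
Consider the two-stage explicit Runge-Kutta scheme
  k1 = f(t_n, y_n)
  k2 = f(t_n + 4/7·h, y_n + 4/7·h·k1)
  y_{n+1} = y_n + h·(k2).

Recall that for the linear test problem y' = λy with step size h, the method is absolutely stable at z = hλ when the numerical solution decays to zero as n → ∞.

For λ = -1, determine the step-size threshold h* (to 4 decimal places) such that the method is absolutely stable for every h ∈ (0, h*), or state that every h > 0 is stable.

(-1.7500,0); λ=-1 ⇒ h* = (7/4)/1 = 1.7500.

Test eqn y'=λy, z=hλ:
  k1=λy_n ⇒ h·k1=z·y_n;  k2=λ(1+4/7z)y_n ⇒ h·k2=z(1+4/7z)y_n
  y_{n+1}/y_n = 1 + z(1+4/7z) = 1 + z + 4/7z²
  so R(z) = 1 + z + 4/7z².

Need |R(x)|<1, x<0.
x=-1.48: |R|=0.7717
R=1: x+4/7x²=0 ⇒ x=−7/4=-1.7500; min R=1−1/(4·4/7)=0.5625>−1
Confirm numerically:
  x=-1.489: |R|=0.77793 <1
  x=-1.338: |R|=0.68500 <1
  x=-1.262: |R|=0.64808 <1
  x=-2.269: |R|=1.67292 >1
  x=-2.250: |R|=1.64286 >1
  x=-1.976: |R|=1.25519 >1
Stable set (-1.7500, 0).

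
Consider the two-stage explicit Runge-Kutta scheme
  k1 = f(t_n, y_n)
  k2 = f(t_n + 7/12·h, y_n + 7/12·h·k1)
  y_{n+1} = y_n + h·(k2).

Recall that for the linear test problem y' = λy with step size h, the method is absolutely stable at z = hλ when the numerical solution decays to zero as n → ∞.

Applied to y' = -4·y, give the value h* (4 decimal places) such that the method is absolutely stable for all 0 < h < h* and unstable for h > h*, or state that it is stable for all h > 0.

(-1.7143,0); λ=-4 ⇒ h* = (12/7)/4 = 0.4286.

With y'=λy (z=hλ):
  k1=λy_n ⇒ h·k1=z·y_n;  k2=λ(1+7/12z)y_n ⇒ h·k2=z(1+7/12z)y_n
  y_{n+1}/y_n = 1 + z(1+7/12z) = 1 + z + 7/12z²
  so R(z) = 1 + z + 7/12z².

Need |R(x)|<1, x<0.
x=-0.45: |R|=0.6681
R=1: x+7/12x²=0 ⇒ x=−12/7=-1.7143; min R=1−1/(4·7/12)=0.5714>−1
Confirm numerically:
  x=-1.652: |R|=0.93998 <1
  x=-0.851: |R|=0.57145 <1
  x=-0.785: |R|=0.57446 <1
  x=-2.026: |R|=1.36839 >1
  x=-1.828: |R|=1.12126 >1
Interval (-1.7143, 0).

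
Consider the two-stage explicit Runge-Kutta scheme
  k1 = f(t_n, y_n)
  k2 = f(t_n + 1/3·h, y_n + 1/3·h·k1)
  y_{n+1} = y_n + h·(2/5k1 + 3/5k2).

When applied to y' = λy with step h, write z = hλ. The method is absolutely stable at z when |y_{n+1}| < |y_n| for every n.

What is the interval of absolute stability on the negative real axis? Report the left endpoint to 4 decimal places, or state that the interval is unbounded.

On y'=λy, z=hλ:
  k1=λy_n ⇒ h·k1=z·y_n;  k2=λ(1+1/3z)y_n ⇒ h·k2=z(1+1/3z)y_n
  y_{n+1}/y_n = 1 + 2/5z + 3/5z(1+1/3z) = 1 + z + 1/5z²
  Hence R(z) = 1 + z + 1/5z².

Solve |R(x)|<1 on ℝ⁻.
x=-1.64: |R|=0.1021
R=1: x+1/5x²=0 ⇒ x=−5=-5.0000; min R=1−1/(4·1/5)=-0.2500>−1
Confirm numerically:
  x=-4.937: |R|=0.93779 <1
  x=-4.450: |R|=0.51050 <1
  x=-2.705: |R|=0.24160 <1
  x=-5.533: |R|=1.58982 >1
  x=-5.031: |R|=1.03119 >1
Stable set (-5.0000, 0).

(-5.0000, 0).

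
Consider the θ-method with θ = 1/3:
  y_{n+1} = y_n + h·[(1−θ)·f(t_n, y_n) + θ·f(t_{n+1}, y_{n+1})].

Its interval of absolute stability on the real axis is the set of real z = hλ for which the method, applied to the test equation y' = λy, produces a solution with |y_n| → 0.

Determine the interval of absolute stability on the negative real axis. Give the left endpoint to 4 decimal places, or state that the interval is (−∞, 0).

Set f=λy, z=hλ:
  y_{n+1} = y_n + z·[2/3·y_n + 1/3·y_{n+1}] ⇒ (1 − 1/3z)y_{n+1} = (1 + 2/3z)y_n
  so R(z) = (1 + 2/3z)/(1 − 1/3z).

Boundary: |R(x)|=1, x<0.
x=-1.6: |R|=0.0435
R=−1: 1+2/3x = −1+1/3x ⇒ -1/3x=2 ⇒ x=2/(-1/3)=-6.0000
Confirm numerically:
  x=-5.258: |R|=0.91015 <1
  x=-4.817: |R|=0.84866 <1
  x=-3.386: |R|=0.59067 <1
  x=-6.243: |R|=1.02629 >1
  x=-6.095: |R|=1.01045 >1
  x=-6.052: |R|=1.00574 >1
Interval (-6.0000, 0).

(-6.0000, 0).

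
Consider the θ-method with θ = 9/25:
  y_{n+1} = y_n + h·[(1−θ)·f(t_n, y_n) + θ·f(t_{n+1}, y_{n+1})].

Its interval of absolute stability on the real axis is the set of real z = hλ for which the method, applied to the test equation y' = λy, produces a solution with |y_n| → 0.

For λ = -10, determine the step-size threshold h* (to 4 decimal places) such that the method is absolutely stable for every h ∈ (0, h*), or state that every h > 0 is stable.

(-7.1429,0); λ=-10 ⇒ h* = (50/7)/10 = 0.7143.

Test eqn y'=λy, z=hλ:
  y_{n+1} = y_n + z·[16/25·y_n + 9/25·y_{n+1}] ⇒ (1 − 9/25z)y_{n+1} = (1 + 16/25z)y_n
  R(z) = (1 + 16/25z)/(1 − 9/25z).

Find x<0 with |R(x)|<1.
x=-0.82: |R|=0.3669
R=−1: 1+16/25x = −1+9/25x ⇒ -7/25x=2 ⇒ x=2/(-7/25)=-7.1429
Confirm numerically:
  x=-6.864: |R|=0.97751 <1
  x=-5.686: |R|=0.86612 <1
  x=-3.538: |R|=0.55607 <1
  x=-2.881: |R|=0.41422 <1
  x=-7.636: |R|=1.03683 >1
  x=-7.320: |R|=1.01364 >1
  x=-7.164: |R|=1.00165 >1
Stable set (-7.1429, 0).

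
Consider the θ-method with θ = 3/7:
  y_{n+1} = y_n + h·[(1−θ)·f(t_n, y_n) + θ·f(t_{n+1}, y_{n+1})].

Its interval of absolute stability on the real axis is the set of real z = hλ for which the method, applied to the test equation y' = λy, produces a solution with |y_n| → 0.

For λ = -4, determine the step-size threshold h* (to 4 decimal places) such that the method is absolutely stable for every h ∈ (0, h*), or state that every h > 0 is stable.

(-14.0000,0); λ=-4 ⇒ h* = (14)/4 = 3.5000.

Test eqn y'=λy, z=hλ:
  y_{n+1} = y_n + z·[4/7·y_n + 3/7·y_{n+1}] ⇒ (1 − 3/7z)y_{n+1} = (1 + 4/7z)y_n
  ⇒ R(z) = (1 + 4/7z)/(1 − 3/7z).

Find x<0 with |R(x)|<1.
x=-0.61: |R|=0.5164
R=−1: 1+4/7x = −1+3/7x ⇒ -1/7x=2 ⇒ x=2/(-1/7)=-14.0000
Confirm numerically:
  x=-13.972: |R|=0.99943 <1
  x=-8.344: |R|=0.82343 <1
  x=-6.511: |R|=0.71775 <1
  x=-14.592: |R|=1.01166 >1
  x=-14.323: |R|=1.00646 >1
So |R|<1 on (-14.0000, 0).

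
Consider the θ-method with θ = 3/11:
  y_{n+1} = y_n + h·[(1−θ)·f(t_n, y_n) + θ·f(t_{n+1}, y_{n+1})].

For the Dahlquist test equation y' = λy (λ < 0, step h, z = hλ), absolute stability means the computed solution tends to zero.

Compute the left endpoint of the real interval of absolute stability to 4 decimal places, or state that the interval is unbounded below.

On y'=λy, z=hλ:
  y_{n+1} = y_n + z·[8/11·y_n + 3/11·y_{n+1}] ⇒ (1 − 3/11z)y_{n+1} = (1 + 8/11z)y_n
  Hence R(z) = (1 + 8/11z)/(1 − 3/11z).

Solve |R(x)|<1 on ℝ⁻.
x=-0.34: |R|=0.6889
R=−1: 1+8/11x = −1+3/11x ⇒ -5/11x=2 ⇒ x=2/(-5/11)=-4.4000
Confirm numerically:
  x=-4.288: |R|=0.97653 <1
  x=-3.823: |R|=0.87160 <1
  x=-2.951: |R|=0.63507 <1
  x=-2.022: |R|=0.30329 <1
  x=-4.788: |R|=1.07649 >1
  x=-4.674: |R|=1.05475 >1
So |R|<1 on (-4.4000, 0).

left endpoint -4.4000.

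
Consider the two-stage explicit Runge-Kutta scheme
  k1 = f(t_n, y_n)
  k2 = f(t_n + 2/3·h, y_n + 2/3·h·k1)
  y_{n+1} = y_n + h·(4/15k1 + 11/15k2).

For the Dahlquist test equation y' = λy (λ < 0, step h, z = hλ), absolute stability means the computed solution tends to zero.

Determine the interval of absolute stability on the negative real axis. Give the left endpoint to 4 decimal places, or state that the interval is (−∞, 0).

Test eqn y'=λy, z=hλ:
  k1=λy_n ⇒ h·k1=z·y_n;  k2=λ(1+2/3z)y_n ⇒ h·k2=z(1+2/3z)y_n
  y_{n+1}/y_n = 1 + 4/15z + 11/15z(1+2/3z) = 1 + z + 22/45z²
  so R(z) = 1 + z + 22/45z².

Boundary: |R(x)|=1, x<0.
x=-1.49: |R|=0.5954
R=1: x+22/45x²=0 ⇒ x=−45/22=-2.0455; min R=1−1/(4·22/45)=0.4886>−1
Confirm numerically:
  x=-1.796: |R|=0.78097 <1
  x=-1.701: |R|=0.71355 <1
  x=-1.257: |R|=0.51547 <1
  x=-2.590: |R|=1.68952 >1
  x=-2.311: |R|=1.30002 >1
Stable set (-2.0455, 0).

z∈(-2.0455,0).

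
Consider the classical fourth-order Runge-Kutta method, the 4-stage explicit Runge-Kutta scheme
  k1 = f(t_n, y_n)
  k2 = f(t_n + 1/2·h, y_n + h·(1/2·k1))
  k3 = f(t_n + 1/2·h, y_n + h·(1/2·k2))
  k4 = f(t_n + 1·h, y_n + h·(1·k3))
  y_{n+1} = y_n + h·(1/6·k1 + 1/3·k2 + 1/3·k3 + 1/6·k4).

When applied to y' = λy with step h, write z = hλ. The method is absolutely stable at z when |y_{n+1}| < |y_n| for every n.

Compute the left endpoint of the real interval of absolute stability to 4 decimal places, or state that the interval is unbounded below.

Test eqn y'=λy, z=hλ:
  order 4, 4-stage ⇒ R(z)=1+z+z^2/2+z^3/6+z^4/24
  (e.g. R(-1.66)=0.27181, |R|=0.27181)

Boundary: |R(x)|=1, x<0.
x=-1.66: |R|=0.2718
|R(-2.46)|=0.6106 |R(-2.17)|=0.4053 |R(-1.54)|=0.2714
Bisect:
  x_lo=-3.1839 |R|=1.7871  x_hi=-0.1017 |R|=0.9033
  mid=-1.64277 |R|=0.27114 →hi
  mid=-2.41332 |R|=0.56951 →hi
  mid=-2.79859 |R|=1.02024 →lo
  mid=-2.60596 |R|=0.76161 →hi
  mid=-2.70227 |R|=0.88188 →hi
  mid=-2.75043 |R|=0.94870 →hi
  mid=-2.77451 |R|=0.98387 →hi
  mid=-2.78655 |R|=1.00190 →lo
  mid=-2.78053 |R|=0.99284 →hi
  ...
  [-2.78542,-2.78524] ⇒ x*=-2.7853
Interval (-2.7853, 0).

left endpoint -2.7853.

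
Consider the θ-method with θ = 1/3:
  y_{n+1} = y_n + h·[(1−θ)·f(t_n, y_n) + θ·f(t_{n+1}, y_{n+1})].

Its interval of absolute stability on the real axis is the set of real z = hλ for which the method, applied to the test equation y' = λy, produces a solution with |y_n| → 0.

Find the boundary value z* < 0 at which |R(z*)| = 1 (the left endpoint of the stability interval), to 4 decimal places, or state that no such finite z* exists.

z* = -6.0000.

Set f=λy, z=hλ:
  y_{n+1} = y_n + z·[2/3·y_n + 1/3·y_{n+1}] ⇒ (1 − 1/3z)y_{n+1} = (1 + 2/3z)y_n
  R(z) = (1 + 2/3z)/(1 − 1/3z).

Boundary: |R(x)|=1, x<0.
x=-0.52: |R|=0.5568
R=−1: 1+2/3x = −1+1/3x ⇒ -1/3x=2 ⇒ x=2/(-1/3)=-6.0000
Confirm numerically:
  x=-5.962: |R|=0.99576 <1
  x=-5.020: |R|=0.87781 <1
  x=-4.273: |R|=0.76255 <1
  x=-3.576: |R|=0.63139 <1
  x=-6.491: |R|=1.05173 >1
  x=-6.160: |R|=1.01747 >1
  x=-6.136: |R|=1.01489 >1
Interval (-6.0000, 0).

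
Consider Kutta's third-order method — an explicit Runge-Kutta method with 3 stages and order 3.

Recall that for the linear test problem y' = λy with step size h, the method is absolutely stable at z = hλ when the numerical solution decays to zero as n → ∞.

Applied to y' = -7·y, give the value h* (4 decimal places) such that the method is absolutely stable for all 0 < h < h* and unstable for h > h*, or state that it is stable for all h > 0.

Test eqn y'=λy, z=hλ:
  order 3, 3-stage ⇒ R(z)=1+z+z^2/2+z^3/6
  (e.g. R(-0.94)=0.36337, |R|=0.36337)

Solve |R(x)|<1 on ℝ⁻.
x=-0.94: |R|=0.3634
|R(-1.93)|=0.2657 |R(-1.09)|=0.2882 |R(-0.87)|=0.3987
Bisect:
  x_lo=-3.2806 |R|=2.7839  x_hi=-0.1957 |R|=0.8222
  mid=-1.73817 |R|=0.10279 →hi
  mid=-2.50938 |R|=0.99448 →hi
  mid=-2.89499 |R|=1.74831 →lo
  mid=-2.70219 |R|=1.33976 →lo
  mid=-2.60579 |R|=1.15966 →lo
  mid=-2.55759 |R|=1.07526 →lo
  mid=-2.53349 |R|=1.03443 →lo
  mid=-2.52143 |R|=1.01434 →lo
  mid=-2.51541 |R|=1.00439 →lo
  mid=-2.51240 |R|=0.99943 →hi
  ...
  [-2.51277,-2.51259] ⇒ x*=-2.5127
So |R|<1 on (-2.5127, 0).

(-2.5127,0); λ=-7 ⇒ h* = 0.3590.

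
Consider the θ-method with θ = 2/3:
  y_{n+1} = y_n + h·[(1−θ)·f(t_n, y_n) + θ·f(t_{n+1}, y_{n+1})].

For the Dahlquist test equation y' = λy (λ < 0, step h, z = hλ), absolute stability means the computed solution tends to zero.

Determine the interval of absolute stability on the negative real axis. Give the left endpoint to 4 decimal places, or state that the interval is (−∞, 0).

interval (−∞, 0).

Test eqn y'=λy, z=hλ:
  y_{n+1} = y_n + z·[1/3·y_n + 2/3·y_{n+1}] ⇒ (1 − 2/3z)y_{n+1} = (1 + 1/3z)y_n
  R(z) = (1 + 1/3z)/(1 − 2/3z).

Find x<0 with |R(x)|<1.
x=-0.85: |R|=0.4574
x=-2: |R|=0.1429
x=-10: |R|=0.3043
x=-100: |R|=0.4778
θ=2/3≥1/2 ⇒ |1+1/3x|<|1−2/3x| ∀x<0 ⇒ interval (−∞,0).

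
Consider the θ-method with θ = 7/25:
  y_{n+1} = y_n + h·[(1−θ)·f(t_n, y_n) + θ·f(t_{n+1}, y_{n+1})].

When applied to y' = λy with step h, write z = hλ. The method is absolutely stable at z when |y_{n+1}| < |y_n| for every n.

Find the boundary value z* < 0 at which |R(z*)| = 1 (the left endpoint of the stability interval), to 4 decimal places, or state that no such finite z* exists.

With y'=λy (z=hλ):
  y_{n+1} = y_n + z·[18/25·y_n + 7/25·y_{n+1}] ⇒ (1 − 7/25z)y_{n+1} = (1 + 18/25z)y_n
  so R(z) = (1 + 18/25z)/(1 − 7/25z).

Need |R(x)|<1, x<0.
x=-0.81: |R|=0.3397
R=−1: 1+18/25x = −1+7/25x ⇒ -11/25x=2 ⇒ x=2/(-11/25)=-4.5455
Confirm numerically:
  x=-2.929: |R|=0.60923 <1
  x=-2.716: |R|=0.54276 <1
  x=-2.396: |R|=0.43397 <1
  x=-2.105: |R|=0.32440 <1
  x=-4.901: |R|=1.06594 >1
  x=-4.636: |R|=1.01734 >1
So |R|<1 on (-4.5455, 0).

z* = -4.5455.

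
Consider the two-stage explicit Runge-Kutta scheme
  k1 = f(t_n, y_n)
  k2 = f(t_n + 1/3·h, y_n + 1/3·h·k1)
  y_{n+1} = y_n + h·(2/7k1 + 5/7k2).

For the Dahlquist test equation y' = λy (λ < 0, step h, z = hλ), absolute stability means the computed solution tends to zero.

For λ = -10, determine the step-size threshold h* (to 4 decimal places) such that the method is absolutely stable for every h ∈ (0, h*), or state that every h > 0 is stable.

(-4.2000,0); λ=-10 ⇒ h* = (21/5)/10 = 0.4200.

On y'=λy, z=hλ:
  k1=λy_n ⇒ h·k1=z·y_n;  k2=λ(1+1/3z)y_n ⇒ h·k2=z(1+1/3z)y_n
  y_{n+1}/y_n = 1 + 2/7z + 5/7z(1+1/3z) = 1 + z + 5/21z²
  Hence R(z) = 1 + z + 5/21z².

Boundary: |R(x)|=1, x<0.
x=-1.13: |R|=0.1740
R=1: x+5/21x²=0 ⇒ x=−21/5=-4.2000; min R=1−1/(4·5/21)=-0.0500>−1
Confirm numerically:
  x=-3.294: |R|=0.28944 <1
  x=-3.098: |R|=0.18714 <1
  x=-2.936: |R|=0.11640 <1
  x=-4.307: |R|=1.10973 >1
  x=-4.277: |R|=1.07841 >1
Interval (-4.2000, 0).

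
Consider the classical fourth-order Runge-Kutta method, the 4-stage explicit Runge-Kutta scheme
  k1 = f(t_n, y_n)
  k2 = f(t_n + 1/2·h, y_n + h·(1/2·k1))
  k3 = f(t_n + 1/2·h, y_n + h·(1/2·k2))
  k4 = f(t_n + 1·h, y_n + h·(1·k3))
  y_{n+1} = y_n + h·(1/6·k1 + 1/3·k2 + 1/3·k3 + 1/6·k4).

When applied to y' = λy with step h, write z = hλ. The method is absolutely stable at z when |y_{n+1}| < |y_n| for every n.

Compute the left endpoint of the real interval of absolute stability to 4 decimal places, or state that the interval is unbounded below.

Set f=λy, z=hλ:
  order 4, 4-stage ⇒ R(z)=1+z+z^2/2+z^3/6+z^4/24
  (e.g. R(-0.87)=0.42257, |R|=0.42257)

Boundary: |R(x)|=1, x<0.
x=-0.87: |R|=0.4226
|R(-2.29)|=0.4764 |R(-1.71)|=0.2749 |R(-1.15)|=0.3306
Bisect:
  x_lo=-3.1251 |R|=1.6454  x_hi=-0.0688 |R|=0.9336
  mid=-1.59693 |R|=0.27040 →hi
  mid=-2.36102 |R|=0.52739 →hi
  mid=-2.74307 |R|=0.93818 →hi
  mid=-2.93409 |R|=1.24851 →lo
  mid=-2.83858 |R|=1.08335 →lo
  mid=-2.79082 |R|=1.00837 →lo
  mid=-2.76694 |R|=0.97268 →hi
  mid=-2.77888 |R|=0.99038 →hi
  mid=-2.78485 |R|=0.99933 →hi
  ...
  [-2.78541,-2.78522] ⇒ x*=-2.7853
Stable set (-2.7853, 0).

left endpoint -2.7853.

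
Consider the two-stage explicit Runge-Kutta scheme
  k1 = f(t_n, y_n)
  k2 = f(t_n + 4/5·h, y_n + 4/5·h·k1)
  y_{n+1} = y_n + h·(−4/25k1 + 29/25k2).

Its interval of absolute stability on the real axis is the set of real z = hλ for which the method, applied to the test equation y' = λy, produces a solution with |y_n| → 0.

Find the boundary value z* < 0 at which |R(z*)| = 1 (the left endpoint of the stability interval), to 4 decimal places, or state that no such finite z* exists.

left endpoint -1.0776.

On y'=λy, z=hλ:
  k1=λy_n ⇒ h·k1=z·y_n;  k2=λ(1+4/5z)y_n ⇒ h·k2=z(1+4/5z)y_n
  y_{n+1}/y_n = 1 − 4/25z + 29/25z(1+4/5z) = 1 + z + 116/125z²
  R(z) = 1 + z + 116/125z².

Need |R(x)|<1, x<0.
x=-1.72: |R|=2.0254
R=1: x+116/125x²=0 ⇒ x=−125/116=-1.0776; min R=1−1/(4·116/125)=0.7306>−1
Confirm numerically:
  x=-1.005: |R|=0.93230 <1
  x=-0.937: |R|=0.87776 <1
  x=-0.641: |R|=0.74030 <1
  x=-0.609: |R|=0.73518 <1
  x=-1.274: |R|=1.23221 >1
  x=-1.210: |R|=1.14868 >1
  x=-1.152: |R|=1.07955 >1
Stable set (-1.0776, 0).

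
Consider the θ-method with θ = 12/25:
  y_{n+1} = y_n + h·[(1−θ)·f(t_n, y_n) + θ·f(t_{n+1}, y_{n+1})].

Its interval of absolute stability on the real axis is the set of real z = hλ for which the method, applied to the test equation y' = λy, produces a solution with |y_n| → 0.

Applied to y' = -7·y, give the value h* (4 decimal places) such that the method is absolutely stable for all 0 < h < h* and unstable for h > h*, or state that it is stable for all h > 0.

With y'=λy (z=hλ):
  y_{n+1} = y_n + z·[13/25·y_n + 12/25·y_{n+1}] ⇒ (1 − 12/25z)y_{n+1} = (1 + 13/25z)y_n
  ⇒ R(z) = (1 + 13/25z)/(1 − 12/25z).

Need |R(x)|<1, x<0.
x=-1.63: |R|=0.0855
R=−1: 1+13/25x = −1+12/25x ⇒ -1/25x=2 ⇒ x=2/(-1/25)=-50.0000
Confirm numerically:
  x=-49.571: |R|=0.99931 <1
  x=-37.156: |R|=0.97272 <1
  x=-30.929: |R|=0.95186 <1
  x=-28.043: |R|=0.93926 <1
  x=-50.520: |R|=1.00082 >1
  x=-50.125: |R|=1.00020 >1
So |R|<1 on (-50.0000, 0).

(-50.0000,0); λ=-7 ⇒ h* = (50)/7 = 7.1429.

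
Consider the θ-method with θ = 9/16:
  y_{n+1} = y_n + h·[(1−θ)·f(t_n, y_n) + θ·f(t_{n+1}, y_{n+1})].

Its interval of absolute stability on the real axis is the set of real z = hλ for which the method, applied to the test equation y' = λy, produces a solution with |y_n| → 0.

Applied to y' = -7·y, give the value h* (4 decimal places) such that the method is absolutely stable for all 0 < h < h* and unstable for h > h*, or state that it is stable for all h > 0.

unbounded; (−∞, 0). Any h>0 works for λ=-7.

Set f=λy, z=hλ:
  y_{n+1} = y_n + z·[7/16·y_n + 9/16·y_{n+1}] ⇒ (1 − 9/16z)y_{n+1} = (1 + 7/16z)y_n
  R(z) = (1 + 7/16z)/(1 − 9/16z).

Solve |R(x)|<1 on ℝ⁻.
x=-0.9: |R|=0.4025
x=-2: |R|=0.0588
x=-10: |R|=0.5094
x=-100: |R|=0.7467
θ=9/16≥1/2 ⇒ |1+7/16x|<|1−9/16x| ∀x<0 ⇒ stable on all of ℝ⁻.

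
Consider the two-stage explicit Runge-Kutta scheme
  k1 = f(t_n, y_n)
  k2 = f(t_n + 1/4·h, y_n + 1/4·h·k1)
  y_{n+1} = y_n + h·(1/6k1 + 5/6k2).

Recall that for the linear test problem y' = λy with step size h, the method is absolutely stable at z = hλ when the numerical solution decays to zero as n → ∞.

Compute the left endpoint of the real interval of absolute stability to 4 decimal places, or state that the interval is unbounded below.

Set f=λy, z=hλ:
  k1=λy_n ⇒ h·k1=z·y_n;  k2=λ(1+1/4z)y_n ⇒ h·k2=z(1+1/4z)y_n
  y_{n+1}/y_n = 1 + 1/6z + 5/6z(1+1/4z) = 1 + z + 5/24z²
  Hence R(z) = 1 + z + 5/24z².

Find x<0 with |R(x)|<1.
x=-1.71: |R|=0.1008
R=1: x+5/24x²=0 ⇒ x=−24/5=-4.8000; min R=1−1/(4·5/24)=-0.2000>−1
Confirm numerically:
  x=-4.068: |R|=0.37963 <1
  x=-3.475: |R|=0.04076 <1
  x=-2.889: |R|=0.15018 <1
  x=-5.251: |R|=1.49338 >1
  x=-5.056: |R|=1.26965 >1
Interval (-4.8000, 0).

left endpoint -4.8000.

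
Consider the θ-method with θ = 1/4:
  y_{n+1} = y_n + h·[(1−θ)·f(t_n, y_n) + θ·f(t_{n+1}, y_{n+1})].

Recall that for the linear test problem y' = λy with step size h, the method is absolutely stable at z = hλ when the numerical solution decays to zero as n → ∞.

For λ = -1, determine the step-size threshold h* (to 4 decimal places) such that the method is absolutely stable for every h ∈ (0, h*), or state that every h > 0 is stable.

Set f=λy, z=hλ:
  y_{n+1} = y_n + z·[3/4·y_n + 1/4·y_{n+1}] ⇒ (1 − 1/4z)y_{n+1} = (1 + 3/4z)y_n
  so R(z) = (1 + 3/4z)/(1 − 1/4z).

Find x<0 with |R(x)|<1.
x=-0.94: |R|=0.2389
R=−1: 1+3/4x = −1+1/4x ⇒ -1/2x=2 ⇒ x=2/(-1/2)=-4.0000
Confirm numerically:
  x=-3.910: |R|=0.97724 <1
  x=-3.056: |R|=0.73243 <1
  x=-2.723: |R|=0.62011 <1
  x=-2.586: |R|=0.57060 <1
  x=-4.597: |R|=1.13889 >1
  x=-4.212: |R|=1.05163 >1
So |R|<1 on (-4.0000, 0).

(-4.0000,0); λ=-1 ⇒ h* = (4)/1 = 4.0000.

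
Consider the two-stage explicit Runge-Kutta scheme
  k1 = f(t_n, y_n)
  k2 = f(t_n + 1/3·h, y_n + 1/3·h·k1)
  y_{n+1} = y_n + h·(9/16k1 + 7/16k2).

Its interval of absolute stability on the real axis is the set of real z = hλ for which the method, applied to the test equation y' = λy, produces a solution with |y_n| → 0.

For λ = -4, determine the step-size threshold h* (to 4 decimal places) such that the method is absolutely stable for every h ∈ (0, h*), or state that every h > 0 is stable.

With y'=λy (z=hλ):
  k1=λy_n ⇒ h·k1=z·y_n;  k2=λ(1+1/3z)y_n ⇒ h·k2=z(1+1/3z)y_n
  y_{n+1}/y_n = 1 + 9/16z + 7/16z(1+1/3z) = 1 + z + 7/48z²
  Hence R(z) = 1 + z + 7/48z².

Boundary: |R(x)|=1, x<0.
x=-1.49: |R|=0.1662
R=1: x+7/48x²=0 ⇒ x=−48/7=-6.8571; min R=1−1/(4·7/48)=-0.7143>−1
Confirm numerically:
  x=-6.316: |R|=0.50156 <1
  x=-5.192: |R|=0.26079 <1
  x=-3.983: |R|=0.66946 <1
  x=-3.001: |R|=0.68762 <1
  x=-7.346: |R|=1.52371 >1
  x=-6.958: |R|=1.10234 >1
  x=-6.882: |R|=1.02495 >1
So |R|<1 on (-6.8571, 0).

(-6.8571,0); λ=-4 ⇒ h* = (48/7)/4 = 1.7143.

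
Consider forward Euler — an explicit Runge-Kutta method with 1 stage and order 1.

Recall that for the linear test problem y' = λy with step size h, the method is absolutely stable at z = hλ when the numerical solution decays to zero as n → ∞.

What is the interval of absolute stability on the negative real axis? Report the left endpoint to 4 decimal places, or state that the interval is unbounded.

(-2.0000, 0).

Set f=λy, z=hλ:
  order 1, 1-stage ⇒ R(z)=1+z
  (e.g. R(-0.41)=0.59000, |R|=0.59000)

Boundary: |R(x)|=1, x<0.
x=-0.41: |R|=0.5900
|R(-2.18)|=1.1800 |R(-2.05)|=1.0500 |R(-1.53)|=0.5300
Bisect:
  x_lo=-2.5199 |R|=1.5199  x_hi=-0.1217 |R|=0.8783
  mid=-1.32081 |R|=0.32081 →hi
  mid=-1.92038 |R|=0.92038 →hi
  mid=-2.22016 |R|=1.22016 →lo
  mid=-2.07027 |R|=1.07027 →lo
  mid=-1.99532 |R|=0.99532 →hi
  mid=-2.03280 |R|=1.03280 →lo
  mid=-2.01406 |R|=1.01406 →lo
  mid=-2.00469 |R|=1.00469 →lo
  mid=-2.00001 |R|=1.00001 →lo
  mid=-1.99767 |R|=0.99767 →hi
  ...
  [-2.00001,-1.99986] ⇒ x*=-2.0000
Stable set (-2.0000, 0).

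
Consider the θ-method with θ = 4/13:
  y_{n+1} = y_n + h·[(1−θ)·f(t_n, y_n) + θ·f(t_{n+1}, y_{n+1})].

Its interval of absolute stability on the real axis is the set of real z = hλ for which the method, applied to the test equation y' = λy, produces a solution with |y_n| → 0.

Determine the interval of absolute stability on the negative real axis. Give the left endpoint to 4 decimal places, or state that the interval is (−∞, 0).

Test eqn y'=λy, z=hλ:
  y_{n+1} = y_n + z·[9/13·y_n + 4/13·y_{n+1}] ⇒ (1 − 4/13z)y_{n+1} = (1 + 9/13z)y_n
  Hence R(z) = (1 + 9/13z)/(1 − 4/13z).

Boundary: |R(x)|=1, x<0.
x=-1.48: |R|=0.0169
R=−1: 1+9/13x = −1+4/13x ⇒ -5/13x=2 ⇒ x=2/(-5/13)=-5.2000
Confirm numerically:
  x=-4.516: |R|=0.88990 <1
  x=-3.921: |R|=0.77705 <1
  x=-3.128: |R|=0.59392 <1
  x=-2.326: |R|=0.35572 <1
  x=-5.522: |R|=1.04588 >1
  x=-5.266: |R|=1.00969 >1
Stable set (-5.2000, 0).

(-5.2000, 0).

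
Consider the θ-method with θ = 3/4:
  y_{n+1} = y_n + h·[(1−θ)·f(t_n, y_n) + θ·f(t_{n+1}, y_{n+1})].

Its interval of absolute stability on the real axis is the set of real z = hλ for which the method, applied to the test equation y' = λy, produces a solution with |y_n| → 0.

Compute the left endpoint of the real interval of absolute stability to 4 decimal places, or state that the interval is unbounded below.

interval (−∞, 0).

With y'=λy (z=hλ):
  y_{n+1} = y_n + z·[1/4·y_n + 3/4·y_{n+1}] ⇒ (1 − 3/4z)y_{n+1} = (1 + 1/4z)y_n
  R(z) = (1 + 1/4z)/(1 − 3/4z).

Need |R(x)|<1, x<0.
x=-1.68: |R|=0.2566
x=-2: |R|=0.2000
x=-10: |R|=0.1765
x=-100: |R|=0.3158
θ=3/4≥1/2 ⇒ |1+1/4x|<|1−3/4x| ∀x<0 ⇒ stable on all of ℝ⁻.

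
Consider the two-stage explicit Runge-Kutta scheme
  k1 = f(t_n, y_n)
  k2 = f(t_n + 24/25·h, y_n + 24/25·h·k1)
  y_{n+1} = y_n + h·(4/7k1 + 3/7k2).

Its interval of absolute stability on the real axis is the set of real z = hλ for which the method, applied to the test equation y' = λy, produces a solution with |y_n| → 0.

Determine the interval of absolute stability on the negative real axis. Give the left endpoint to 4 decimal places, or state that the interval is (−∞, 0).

(-2.4306, 0).

With y'=λy (z=hλ):
  k1=λy_n ⇒ h·k1=z·y_n;  k2=λ(1+24/25z)y_n ⇒ h·k2=z(1+24/25z)y_n
  y_{n+1}/y_n = 1 + 4/7z + 3/7z(1+24/25z) = 1 + z + 72/175z²
  so R(z) = 1 + z + 72/175z².

Solve |R(x)|<1 on ℝ⁻.
x=-1.07: |R|=0.4010
R=1: x+72/175x²=0 ⇒ x=−175/72=-2.4306; min R=1−1/(4·72/175)=0.3924>−1
Confirm numerically:
  x=-2.280: |R|=0.85877 <1
  x=-2.149: |R|=0.75106 <1
  x=-1.576: |R|=0.44590 <1
  x=-1.400: |R|=0.40640 <1
  x=-2.956: |R|=1.63904 >1
  x=-2.839: |R|=1.47708 >1
  x=-2.613: |R|=1.19614 >1
So |R|<1 on (-2.4306, 0).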